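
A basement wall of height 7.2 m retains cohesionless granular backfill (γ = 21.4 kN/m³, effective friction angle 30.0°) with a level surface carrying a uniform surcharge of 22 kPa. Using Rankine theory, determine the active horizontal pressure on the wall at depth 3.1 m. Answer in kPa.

29.4 kPa

K_a = (1 − sin φ)/(1 + sin φ) = 0.3333.
σ_v = γz + q = 21.4 × 3.1 + 22 = 88.34 kPa.
σ_h = K_a σ_v = 0.3333 × 88.34 = 29.45 kPa.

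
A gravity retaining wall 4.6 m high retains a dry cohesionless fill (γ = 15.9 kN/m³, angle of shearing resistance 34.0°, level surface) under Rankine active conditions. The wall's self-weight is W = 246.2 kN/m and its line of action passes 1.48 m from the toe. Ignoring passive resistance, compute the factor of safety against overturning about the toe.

5.00

K_a = tan²(45° − 34.0°/2) = 0.2827.
P_a = ½K_aγH² = 0.5×0.2827×15.9×4.6² = 47.56 kN/m, acting at H/3 = 1.533 m above the base.
Overturning moment M_o = P_a × H/3 = 47.56 × 1.533 = 72.92.
Resisting moment M_r = W × 1.48 = 246.2 × 1.48 = 364.4.
FS_overturning = M_r/M_o = 364.4/72.92 = 4.997.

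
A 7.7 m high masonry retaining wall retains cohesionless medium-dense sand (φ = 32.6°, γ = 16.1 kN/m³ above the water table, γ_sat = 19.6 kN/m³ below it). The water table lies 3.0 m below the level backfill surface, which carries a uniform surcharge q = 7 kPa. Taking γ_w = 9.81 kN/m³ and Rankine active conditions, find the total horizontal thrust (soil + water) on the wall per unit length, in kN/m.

K_a = tan²(45° − φ/2) = 0.2997.
γ' = 19.6 − 9.81 = 9.790 kN/m³. h₂ = H − d_w = 4.7 m.
σ'_h: at surface K_a·q = 2.098; at WT K_a(q+γd_w) = 16.58; at base K_a(q+γd_w+γ'h₂) = 30.37 kPa.
P₁ = ½(2.098+16.58)×3.0 = 28.01; P₂ = ½(16.58+30.37)×4.7 = 110.3; P_w = ½γ_w h₂² = 108.4.
Total = 28.01+110.3+108.4 = 246.7 kN/m.

247 kN/m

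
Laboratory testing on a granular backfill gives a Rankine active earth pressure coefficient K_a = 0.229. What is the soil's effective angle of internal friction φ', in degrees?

K_a = tan²(45° − φ/2) ⇒ 45° − φ/2 = arctan(√0.229) = 25.57°.
φ = 2(45° − 25.57°) = 38.85°.

38.9°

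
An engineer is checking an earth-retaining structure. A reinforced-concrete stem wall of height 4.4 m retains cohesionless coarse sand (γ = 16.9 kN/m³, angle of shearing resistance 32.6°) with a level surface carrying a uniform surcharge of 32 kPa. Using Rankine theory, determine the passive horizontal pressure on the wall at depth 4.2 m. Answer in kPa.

K_p = (1 + sin φ)/(1 − sin φ) = 3.336.
σ_v = γz + q = 16.9 × 4.2 + 32 = 103.0 kPa.
σ_h = K_p σ_v = 3.336 × 103.0 = 343.6 kPa.

344 kPa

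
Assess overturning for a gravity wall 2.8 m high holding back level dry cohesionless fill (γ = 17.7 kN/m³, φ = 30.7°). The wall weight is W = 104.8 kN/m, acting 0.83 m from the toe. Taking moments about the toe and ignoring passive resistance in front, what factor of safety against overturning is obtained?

K_a = tan²(45° − 30.7°/2) = 0.3240.
P_a = ½K_aγH² = 0.5×0.3240×17.7×2.8² = 22.48 kN/m, acting at H/3 = 0.9333 m above the base.
Overturning moment M_o = P_a × H/3 = 22.48 × 0.9333 = 20.98.
Resisting moment M_r = W × 0.83 = 104.8 × 0.83 = 86.98.
FS_overturning = M_r/M_o = 86.98/20.98 = 4.145.

4.15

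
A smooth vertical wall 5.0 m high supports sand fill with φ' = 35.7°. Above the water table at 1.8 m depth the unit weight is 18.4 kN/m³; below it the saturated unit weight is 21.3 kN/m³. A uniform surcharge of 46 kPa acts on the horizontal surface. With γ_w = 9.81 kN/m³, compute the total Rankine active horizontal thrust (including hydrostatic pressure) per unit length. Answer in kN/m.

K_a = tan²(45° − φ/2) = 0.2630.
γ' = 21.3 − 9.81 = 11.49 kN/m³. h₂ = H − d_w = 3.2 m.
σ'_h: at surface K_a·q = 12.10; at WT K_a(q+γd_w) = 20.81; at base K_a(q+γd_w+γ'h₂) = 30.48 kPa.
P₁ = ½(12.10+20.81)×1.8 = 29.62; P₂ = ½(20.81+30.48)×3.2 = 82.06; P_w = ½γ_w h₂² = 50.23.
Total = 29.62+82.06+50.23 = 161.9 kN/m.

162 kN/m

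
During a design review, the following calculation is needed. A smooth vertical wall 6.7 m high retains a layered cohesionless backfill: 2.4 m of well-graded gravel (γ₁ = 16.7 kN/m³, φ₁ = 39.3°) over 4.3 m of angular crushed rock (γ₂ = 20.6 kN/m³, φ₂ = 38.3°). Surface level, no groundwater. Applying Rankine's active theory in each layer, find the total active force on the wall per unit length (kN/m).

96.0 kN/m

K_a1 = tan²(45°−39.3°/2) = 0.2245; K_a2 = tan²(45°−38.3°/2) = 0.2347.
Layer 1: σ at base = K_a1 γ₁ h₁ = 8.996 kPa; P₁ = ½×8.996×2.4 = 10.80.
Layer 2: σ_v at top = γ₁h₁ = 40.08; σ_h top = K_a2×40.08 = 9.408; σ_h base = K_a2×(40.08+20.6×4.3) = 30.20.
P₂ = ½(9.408+30.20)×4.3 = 85.16. Total P_a = 10.80+85.16 = 95.96 kN/m.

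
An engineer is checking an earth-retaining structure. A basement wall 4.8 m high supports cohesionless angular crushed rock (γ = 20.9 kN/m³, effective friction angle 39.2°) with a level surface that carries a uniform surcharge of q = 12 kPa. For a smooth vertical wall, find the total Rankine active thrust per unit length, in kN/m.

67.3 kN/m

K_a = tan²(45° − φ/2) = 0.2255.
Soil triangle: ½ K_a γ H² = 0.5×0.2255×20.9×4.8² = 54.29 kN/m.
Surcharge rectangle: K_a q H = 0.2255×12×4.8 = 12.99 kN/m.
Total = 54.29 + 12.99 = 67.27 kN/m.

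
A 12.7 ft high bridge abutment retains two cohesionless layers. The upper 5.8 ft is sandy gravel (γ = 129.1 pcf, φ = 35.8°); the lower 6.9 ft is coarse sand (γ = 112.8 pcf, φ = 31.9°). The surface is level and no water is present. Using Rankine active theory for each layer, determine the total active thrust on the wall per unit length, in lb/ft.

K_a1 = tan²(45°−35.8°/2) = 0.2619; K_a2 = tan²(45°−31.9°/2) = 0.3085.
Layer 1: σ at base = K_a1 γ₁ h₁ = 196.1 psf; P₁ = ½×196.1×5.8 = 568.6.
Layer 2: σ_v at top = γ₁h₁ = 748.8; σ_h top = K_a2×748.8 = 231.0; σ_h base = K_a2×(748.8+112.8×6.9) = 471.1.
P₂ = ½(231.0+471.1)×6.9 = 2422. Total P_a = 568.6+2422 = 2991 lb/ft.

2990 lb/ft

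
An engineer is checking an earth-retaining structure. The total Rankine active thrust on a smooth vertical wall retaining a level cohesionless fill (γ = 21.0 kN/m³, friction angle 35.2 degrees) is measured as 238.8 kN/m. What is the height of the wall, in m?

K_a = 0.2687. P_a = ½ K_a γ H² ⇒ H = √(2P_a/(K_a γ)).
H = √(2×238.8/(0.2687×21.0)) = 9.200 m.

9.20 m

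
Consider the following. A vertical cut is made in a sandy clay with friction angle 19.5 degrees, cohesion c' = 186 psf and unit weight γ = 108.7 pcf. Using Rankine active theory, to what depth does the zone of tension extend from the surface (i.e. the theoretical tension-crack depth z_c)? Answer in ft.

4.84 ft

K_a = tan²(45° − 19.5°/2) = 0.4995; √K_a = 0.7067.
The active pressure is zero where K_a γ z = 2c√K_a, so z_c = 2c/(γ√K_a) = 2×186/(108.7×0.7067) = 4.842 ft.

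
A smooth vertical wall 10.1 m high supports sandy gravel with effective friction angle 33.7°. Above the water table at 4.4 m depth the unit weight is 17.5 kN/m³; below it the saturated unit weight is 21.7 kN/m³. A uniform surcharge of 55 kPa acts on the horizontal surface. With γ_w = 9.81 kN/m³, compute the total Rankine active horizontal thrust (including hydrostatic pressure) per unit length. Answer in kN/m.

K_a = tan²(45° − φ/2) = 0.2863.
γ' = 21.7 − 9.81 = 11.89 kN/m³. h₂ = H − d_w = 5.7 m.
σ'_h: at surface K_a·q = 15.75; at WT K_a(q+γd_w) = 37.79; at base K_a(q+γd_w+γ'h₂) = 57.20 kPa.
P₁ = ½(15.75+37.79)×4.4 = 117.8; P₂ = ½(37.79+57.20)×5.7 = 270.7; P_w = ½γ_w h₂² = 159.4.
Total = 117.8+270.7+159.4 = 547.9 kN/m.

548 kN/m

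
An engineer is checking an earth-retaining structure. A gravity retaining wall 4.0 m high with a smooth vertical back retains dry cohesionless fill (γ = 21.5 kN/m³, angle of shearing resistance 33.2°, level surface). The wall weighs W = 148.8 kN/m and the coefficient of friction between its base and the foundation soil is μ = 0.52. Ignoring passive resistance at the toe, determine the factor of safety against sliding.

1.54

K_a = tan²(45° − 33.2°/2) = 0.2924.
P_a = ½K_aγH² = 0.5×0.2924×21.5×4.0² = 50.28 kN/m, acting at H/3 = 1.333 m above the base.
FS_sliding = μW / P_a = 0.52×148.8 / 50.28 = 1.539.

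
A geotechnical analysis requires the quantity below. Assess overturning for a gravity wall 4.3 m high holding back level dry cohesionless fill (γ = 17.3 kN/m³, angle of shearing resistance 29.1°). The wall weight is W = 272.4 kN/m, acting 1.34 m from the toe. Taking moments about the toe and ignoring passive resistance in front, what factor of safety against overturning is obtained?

4.61

K_a = tan²(45° − 29.1°/2) = 0.3456.
P_a = ½K_aγH² = 0.5×0.3456×17.3×4.3² = 55.27 kN/m, acting at H/3 = 1.433 m above the base.
Overturning moment M_o = P_a × H/3 = 55.27 × 1.433 = 79.23.
Resisting moment M_r = W × 1.34 = 272.4 × 1.34 = 365.0.
FS_overturning = M_r/M_o = 365.0/79.23 = 4.607.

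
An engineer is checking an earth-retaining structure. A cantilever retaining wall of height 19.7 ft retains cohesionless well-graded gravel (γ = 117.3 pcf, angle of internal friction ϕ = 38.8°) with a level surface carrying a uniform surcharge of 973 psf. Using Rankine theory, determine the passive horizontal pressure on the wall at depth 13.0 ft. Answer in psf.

10900 psf

K_p = (1 + sin φ)/(1 − sin φ) = 4.356.
σ_v = γz + q = 117.3 × 13.0 + 973 = 2498 psf.
σ_h = K_p σ_v = 4.356 × 2498 = 10880 psf.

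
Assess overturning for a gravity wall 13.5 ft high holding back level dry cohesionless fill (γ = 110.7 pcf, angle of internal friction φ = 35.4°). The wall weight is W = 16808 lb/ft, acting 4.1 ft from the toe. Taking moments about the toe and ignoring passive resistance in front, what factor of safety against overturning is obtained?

K_a = tan²(45° − 35.4°/2) = 0.2664.
P_a = ½K_aγH² = 0.5×0.2664×110.7×13.5² = 2687 lb/ft, acting at H/3 = 4.500 ft above the base.
Overturning moment M_o = P_a × H/3 = 2687 × 4.500 = 12090.
Resisting moment M_r = W × 4.1 = 16808 × 4.1 = 68910.
FS_overturning = M_r/M_o = 68910/12090 = 5.699.

5.70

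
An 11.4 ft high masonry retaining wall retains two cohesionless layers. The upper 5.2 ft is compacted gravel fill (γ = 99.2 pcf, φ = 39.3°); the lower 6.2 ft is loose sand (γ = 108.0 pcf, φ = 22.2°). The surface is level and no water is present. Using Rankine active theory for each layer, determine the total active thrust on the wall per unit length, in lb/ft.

2680 lb/ft

K_a1 = tan²(45°−39.3°/2) = 0.2245; K_a2 = tan²(45°−22.2°/2) = 0.4515.
Layer 1: σ at base = K_a1 γ₁ h₁ = 115.8 psf; P₁ = ½×115.8×5.2 = 301.0.
Layer 2: σ_v at top = γ₁h₁ = 515.8; σ_h top = K_a2×515.8 = 232.9; σ_h base = K_a2×(515.8+108.0×6.2) = 535.3.
P₂ = ½(232.9+535.3)×6.2 = 2381. Total P_a = 301.0+2381 = 2682 lb/ft.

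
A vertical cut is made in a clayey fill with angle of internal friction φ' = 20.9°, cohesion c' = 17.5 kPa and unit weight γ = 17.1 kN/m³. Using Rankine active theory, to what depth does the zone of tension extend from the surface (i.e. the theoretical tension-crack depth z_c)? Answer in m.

K_a = tan²(45° − 20.9°/2) = 0.4741; √K_a = 0.6886.
The active pressure is zero where K_a γ z = 2c√K_a, so z_c = 2c/(γ√K_a) = 2×17.5/(17.1×0.6886) = 2.973 m.

2.97 m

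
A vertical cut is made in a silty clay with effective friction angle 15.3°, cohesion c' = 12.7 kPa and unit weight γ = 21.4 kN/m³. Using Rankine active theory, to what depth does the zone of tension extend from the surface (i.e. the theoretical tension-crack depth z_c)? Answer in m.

K_a = tan²(45° − 15.3°/2) = 0.5824; √K_a = 0.7632.
The active pressure is zero where K_a γ z = 2c√K_a, so z_c = 2c/(γ√K_a) = 2×12.7/(21.4×0.7632) = 1.555 m.

1.56 m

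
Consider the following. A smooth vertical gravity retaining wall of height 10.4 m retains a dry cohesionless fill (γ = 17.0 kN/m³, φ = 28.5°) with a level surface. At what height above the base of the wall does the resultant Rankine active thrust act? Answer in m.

3.47 m

K_a = 0.3540.
The pressure distribution is triangular, so the resultant acts at H/3 above the base = 10.4/3 = 3.467 m.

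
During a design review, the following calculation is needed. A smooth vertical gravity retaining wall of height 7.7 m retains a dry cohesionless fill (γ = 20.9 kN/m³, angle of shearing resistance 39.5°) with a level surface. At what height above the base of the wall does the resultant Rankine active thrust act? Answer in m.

2.57 m

K_a = 0.2224.
The pressure distribution is triangular, so the resultant acts at H/3 above the base = 7.7/3 = 2.567 m.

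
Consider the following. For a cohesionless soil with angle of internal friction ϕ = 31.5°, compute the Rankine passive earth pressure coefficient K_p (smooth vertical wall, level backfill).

K_p = (1 + sin φ)/(1 − sin φ) = tan²(45° + 31.5°/2) = 3.188.

3.19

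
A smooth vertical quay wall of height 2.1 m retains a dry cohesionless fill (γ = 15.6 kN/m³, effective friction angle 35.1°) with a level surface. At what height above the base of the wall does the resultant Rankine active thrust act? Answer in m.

K_a = 0.2698.
The pressure distribution is triangular, so the resultant acts at H/3 above the base = 2.1/3 = 0.7000 m.

0.700 m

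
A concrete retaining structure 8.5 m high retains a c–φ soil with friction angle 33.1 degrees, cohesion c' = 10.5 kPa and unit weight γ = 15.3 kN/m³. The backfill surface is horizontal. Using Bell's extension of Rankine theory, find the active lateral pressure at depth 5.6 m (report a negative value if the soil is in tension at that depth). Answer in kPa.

K_a = (1 − sin φ)/(1 + sin φ) = 0.2936.
σ_a = K_a γ z − 2c√K_a = 0.2936×15.3×5.6 − 2×10.5×0.5418 = 13.78 kPa.

13.8 kPa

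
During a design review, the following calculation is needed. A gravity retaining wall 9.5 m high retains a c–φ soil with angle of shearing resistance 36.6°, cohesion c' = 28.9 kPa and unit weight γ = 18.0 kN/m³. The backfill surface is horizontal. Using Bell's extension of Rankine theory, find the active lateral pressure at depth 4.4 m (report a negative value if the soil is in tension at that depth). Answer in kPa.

-9.04 kPa

K_a = (1 − sin φ)/(1 + sin φ) = 0.2530.
σ_a = K_a γ z − 2c√K_a = 0.2530×18.0×4.4 − 2×28.9×0.5029 = -9.036 kPa.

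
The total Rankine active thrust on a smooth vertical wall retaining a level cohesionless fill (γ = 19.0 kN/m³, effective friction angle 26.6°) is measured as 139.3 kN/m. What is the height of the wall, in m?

K_a = 0.3814. P_a = ½ K_a γ H² ⇒ H = √(2P_a/(K_a γ)).
H = √(2×139.3/(0.3814×19.0)) = 6.200 m.

6.20 m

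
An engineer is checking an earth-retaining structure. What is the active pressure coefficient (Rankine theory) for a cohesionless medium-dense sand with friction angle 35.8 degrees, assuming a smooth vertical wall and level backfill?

0.262

K_a = tan²(45° − φ/2) = tan²(27.10°) = 0.2619.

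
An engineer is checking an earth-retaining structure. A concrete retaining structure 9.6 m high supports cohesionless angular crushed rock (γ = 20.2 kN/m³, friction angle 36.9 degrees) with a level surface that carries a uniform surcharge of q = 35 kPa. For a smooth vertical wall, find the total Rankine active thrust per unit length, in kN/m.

K_a = tan²(45° − φ/2) = 0.2497.
Soil triangle: ½ K_a γ H² = 0.5×0.2497×20.2×9.6² = 232.4 kN/m.
Surcharge rectangle: K_a q H = 0.2497×35×9.6 = 83.89 kN/m.
Total = 232.4 + 83.89 = 316.3 kN/m.

316 kN/m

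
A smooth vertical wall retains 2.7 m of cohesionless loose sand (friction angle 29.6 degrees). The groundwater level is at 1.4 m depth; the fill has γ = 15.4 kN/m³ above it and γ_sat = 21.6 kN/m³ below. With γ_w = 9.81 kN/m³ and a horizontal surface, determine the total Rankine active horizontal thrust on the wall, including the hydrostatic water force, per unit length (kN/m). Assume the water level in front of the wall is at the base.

K_a = tan²(45° − φ/2) = 0.3387.
γ' = 21.6 − 9.81 = 11.79 kN/m³. Depth below WT = 1.3 m.
σ'_h at WT = K_a γ d_w = 7.303 kPa; at base = 7.303 + K_a γ' × 1.3 = 12.50 kPa.
P₁ (0–1.4 m) = ½×7.303×1.4 = 5.112. P₂ (1.4–2.7 m) = ½(7.303+12.50)×1.3 = 12.87.
P_w = ½ γ_w h₂² = 0.5×9.81×1.3² = 8.289. Total = 5.112+12.87+8.289 = 26.27 kN/m.

26.3 kN/m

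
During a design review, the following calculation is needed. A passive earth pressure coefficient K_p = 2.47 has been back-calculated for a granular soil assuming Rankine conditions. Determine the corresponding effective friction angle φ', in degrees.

25.1°

K_p = (1+sin φ)/(1−sin φ) ⇒ sin φ = (K_p − 1)/(K_p + 1) = 0.4236.
φ = arcsin(0.4236) = 25.06°.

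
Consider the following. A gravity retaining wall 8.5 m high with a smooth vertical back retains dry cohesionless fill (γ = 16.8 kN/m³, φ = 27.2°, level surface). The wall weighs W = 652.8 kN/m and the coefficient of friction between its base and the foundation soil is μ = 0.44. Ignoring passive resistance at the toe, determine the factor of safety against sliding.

1.27

K_a = tan²(45° − 27.2°/2) = 0.3726.
P_a = ½K_aγH² = 0.5×0.3726×16.8×8.5² = 226.1 kN/m, acting at H/3 = 2.833 m above the base.
FS_sliding = μW / P_a = 0.44×652.8 / 226.1 = 1.270.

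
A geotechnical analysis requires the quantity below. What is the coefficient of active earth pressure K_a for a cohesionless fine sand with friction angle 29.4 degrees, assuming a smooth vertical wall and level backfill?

0.341

K_a = tan²(45° − φ/2) = tan²(30.30°) = 0.3415.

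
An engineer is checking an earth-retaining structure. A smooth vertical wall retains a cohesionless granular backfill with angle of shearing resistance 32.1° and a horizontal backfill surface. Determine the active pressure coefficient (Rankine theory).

0.306

K_a = tan²(45° − φ/2) = tan²(28.95°) = 0.3060.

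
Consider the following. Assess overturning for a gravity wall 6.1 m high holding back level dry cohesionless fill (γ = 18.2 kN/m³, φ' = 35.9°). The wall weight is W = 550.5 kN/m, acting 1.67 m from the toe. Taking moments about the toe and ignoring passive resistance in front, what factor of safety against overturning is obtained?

K_a = tan²(45° − 35.9°/2) = 0.2607.
P_a = ½K_aγH² = 0.5×0.2607×18.2×6.1² = 88.29 kN/m, acting at H/3 = 2.033 m above the base.
Overturning moment M_o = P_a × H/3 = 88.29 × 2.033 = 179.5.
Resisting moment M_r = W × 1.67 = 550.5 × 1.67 = 919.3.
FS_overturning = M_r/M_o = 919.3/179.5 = 5.121.

5.12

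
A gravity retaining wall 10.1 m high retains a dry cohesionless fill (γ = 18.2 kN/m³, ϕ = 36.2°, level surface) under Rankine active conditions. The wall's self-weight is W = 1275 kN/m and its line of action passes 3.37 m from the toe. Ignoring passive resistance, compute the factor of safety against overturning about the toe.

5.34

K_a = tan²(45° − 36.2°/2) = 0.2574.
P_a = ½K_aγH² = 0.5×0.2574×18.2×10.1² = 238.9 kN/m, acting at H/3 = 3.367 m above the base.
Overturning moment M_o = P_a × H/3 = 238.9 × 3.367 = 804.4.
Resisting moment M_r = W × 3.37 = 1275 × 3.37 = 4297.
FS_overturning = M_r/M_o = 4297/804.4 = 5.342.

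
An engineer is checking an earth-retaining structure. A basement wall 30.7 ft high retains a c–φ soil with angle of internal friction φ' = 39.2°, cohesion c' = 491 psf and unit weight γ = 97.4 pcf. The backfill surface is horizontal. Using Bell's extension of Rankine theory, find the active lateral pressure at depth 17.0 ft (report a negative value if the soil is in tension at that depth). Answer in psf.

-93.0 psf

K_a = (1 − sin φ)/(1 + sin φ) = 0.2255.
σ_a = K_a γ z − 2c√K_a = 0.2255×97.4×17.0 − 2×491×0.4748 = -92.96 psf.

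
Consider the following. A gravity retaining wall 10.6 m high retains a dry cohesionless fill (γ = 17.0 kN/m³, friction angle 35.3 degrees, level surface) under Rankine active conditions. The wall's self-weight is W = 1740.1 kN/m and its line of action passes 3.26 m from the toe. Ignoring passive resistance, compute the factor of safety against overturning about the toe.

6.28

K_a = tan²(45° − 35.3°/2) = 0.2675.
P_a = ½K_aγH² = 0.5×0.2675×17.0×10.6² = 255.5 kN/m, acting at H/3 = 3.533 m above the base.
Overturning moment M_o = P_a × H/3 = 255.5 × 3.533 = 902.8.
Resisting moment M_r = W × 3.26 = 1740.1 × 3.26 = 5673.
FS_overturning = M_r/M_o = 5673/902.8 = 6.283.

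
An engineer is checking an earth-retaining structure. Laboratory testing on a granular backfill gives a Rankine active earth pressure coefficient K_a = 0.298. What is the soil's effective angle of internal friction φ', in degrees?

K_a = tan²(45° − φ/2) ⇒ 45° − φ/2 = arctan(√0.298) = 28.63°.
φ = 2(45° − 28.63°) = 32.74°.

32.7°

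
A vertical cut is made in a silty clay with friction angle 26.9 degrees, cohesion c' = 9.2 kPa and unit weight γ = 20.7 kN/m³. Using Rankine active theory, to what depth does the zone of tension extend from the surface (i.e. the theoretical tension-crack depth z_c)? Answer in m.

K_a = tan²(45° − 26.9°/2) = 0.3770; √K_a = 0.6140.
The active pressure is zero where K_a γ z = 2c√K_a, so z_c = 2c/(γ√K_a) = 2×9.2/(20.7×0.6140) = 1.448 m.

1.45 m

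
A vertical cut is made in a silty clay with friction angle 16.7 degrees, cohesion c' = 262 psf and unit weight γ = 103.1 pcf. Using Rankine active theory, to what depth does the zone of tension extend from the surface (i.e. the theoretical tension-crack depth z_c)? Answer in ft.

K_a = tan²(45° − 16.7°/2) = 0.5536; √K_a = 0.7440.
The active pressure is zero where K_a γ z = 2c√K_a, so z_c = 2c/(γ√K_a) = 2×262/(103.1×0.7440) = 6.831 ft.

6.83 ft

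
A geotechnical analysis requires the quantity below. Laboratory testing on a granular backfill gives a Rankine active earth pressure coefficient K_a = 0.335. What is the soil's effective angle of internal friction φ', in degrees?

29.9°

K_a = tan²(45° − φ/2) ⇒ 45° − φ/2 = arctan(√0.335) = 30.06°.
φ = 2(45° − 30.06°) = 29.88°.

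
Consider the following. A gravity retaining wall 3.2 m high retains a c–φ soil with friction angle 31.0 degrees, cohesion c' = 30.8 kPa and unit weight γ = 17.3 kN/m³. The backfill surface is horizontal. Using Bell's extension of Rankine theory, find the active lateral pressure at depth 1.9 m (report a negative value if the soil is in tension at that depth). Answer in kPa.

K_a = (1 − sin φ)/(1 + sin φ) = 0.3201.
σ_a = K_a γ z − 2c√K_a = 0.3201×17.3×1.9 − 2×30.8×0.5658 = -24.33 kPa.

-24.3 kPa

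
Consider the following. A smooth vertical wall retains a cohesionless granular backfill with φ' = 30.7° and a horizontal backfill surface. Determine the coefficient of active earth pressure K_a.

K_a = tan²(45° − φ/2) = tan²(29.65°) = 0.3240.

0.324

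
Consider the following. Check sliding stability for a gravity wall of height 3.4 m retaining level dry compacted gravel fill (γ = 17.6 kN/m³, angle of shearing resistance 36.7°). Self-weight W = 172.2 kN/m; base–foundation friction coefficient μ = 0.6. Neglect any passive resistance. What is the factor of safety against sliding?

K_a = tan²(45° − 36.7°/2) = 0.2519.
P_a = ½K_aγH² = 0.5×0.2519×17.6×3.4² = 25.62 kN/m, acting at H/3 = 1.133 m above the base.
FS_sliding = μW / P_a = 0.6×172.2 / 25.62 = 4.033.

4.03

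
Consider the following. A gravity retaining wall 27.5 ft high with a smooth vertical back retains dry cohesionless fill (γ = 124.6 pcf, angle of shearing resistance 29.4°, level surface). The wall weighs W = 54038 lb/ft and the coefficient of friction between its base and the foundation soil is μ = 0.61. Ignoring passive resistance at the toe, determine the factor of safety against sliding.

K_a = tan²(45° − 29.4°/2) = 0.3415.
P_a = ½K_aγH² = 0.5×0.3415×124.6×27.5² = 16090 lb/ft, acting at H/3 = 9.167 ft above the base.
FS_sliding = μW / P_a = 0.61×54038 / 16090 = 2.049.

2.05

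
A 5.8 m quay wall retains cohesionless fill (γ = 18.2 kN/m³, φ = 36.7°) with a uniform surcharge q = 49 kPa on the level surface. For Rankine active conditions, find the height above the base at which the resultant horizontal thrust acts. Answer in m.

K_a = 0.2519.
Triangular part P₁ = ½K_aγH² = 77.10 at H/3 = 1.933 m; rectangular part P₂ = K_a q H = 71.58 at H/2 = 2.900 m.
ȳ = (P₁·1.933 + P₂·2.900)/(P₁+P₂) = 2.399 m.

2.40 m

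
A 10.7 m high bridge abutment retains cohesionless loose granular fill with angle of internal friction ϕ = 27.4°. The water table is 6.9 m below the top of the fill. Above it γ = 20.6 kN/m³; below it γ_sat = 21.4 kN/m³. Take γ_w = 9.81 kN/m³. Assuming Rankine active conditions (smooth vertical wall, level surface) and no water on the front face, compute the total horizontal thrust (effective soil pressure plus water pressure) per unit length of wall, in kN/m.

K_a = tan²(45° − φ/2) = 0.3697.
γ' = 21.4 − 9.81 = 11.59 kN/m³. Depth below WT = 3.8 m.
σ'_h at WT = K_a γ d_w = 52.55 kPa; at base = 52.55 + K_a γ' × 3.8 = 68.83 kPa.
P₁ (0–6.9 m) = ½×52.55×6.9 = 181.3. P₂ (6.9–10.7 m) = ½(52.55+68.83)×3.8 = 230.6.
P_w = ½ γ_w h₂² = 0.5×9.81×3.8² = 70.83. Total = 181.3+230.6+70.83 = 482.7 kN/m.

483 kN/m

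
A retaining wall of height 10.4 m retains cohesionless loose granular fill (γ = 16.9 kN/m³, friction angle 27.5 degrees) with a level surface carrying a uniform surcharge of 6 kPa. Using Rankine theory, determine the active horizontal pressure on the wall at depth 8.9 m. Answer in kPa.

57.6 kPa

K_a = (1 − sin φ)/(1 + sin φ) = 0.3682.
σ_v = γz + q = 16.9 × 8.9 + 6 = 156.4 kPa.
σ_h = K_a σ_v = 0.3682 × 156.4 = 57.59 kPa.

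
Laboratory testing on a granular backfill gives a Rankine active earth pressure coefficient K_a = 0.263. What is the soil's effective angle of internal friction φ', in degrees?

K_a = tan²(45° − φ/2) ⇒ 45° − φ/2 = arctan(√0.263) = 27.15°.
φ = 2(45° − 27.15°) = 35.70°.

35.7°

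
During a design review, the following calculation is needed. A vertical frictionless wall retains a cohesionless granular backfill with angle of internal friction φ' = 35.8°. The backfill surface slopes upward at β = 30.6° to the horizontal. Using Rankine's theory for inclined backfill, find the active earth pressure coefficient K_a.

0.429

K_a = cos β · (cos β − √(cos²β − cos²φ)) / (cos β + √(cos²β − cos²φ)).
cos β = 0.8607, cos φ = 0.8111, √(cos²β − cos²φ) = 0.2882.
K_a = 0.8607 × (0.8607 − 0.2882)/(0.8607 + 0.2882) = 0.4289.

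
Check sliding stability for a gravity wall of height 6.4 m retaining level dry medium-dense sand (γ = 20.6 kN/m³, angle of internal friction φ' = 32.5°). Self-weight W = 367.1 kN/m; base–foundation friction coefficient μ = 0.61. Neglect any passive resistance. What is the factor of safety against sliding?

1.76

K_a = tan²(45° − 32.5°/2) = 0.3010.
P_a = ½K_aγH² = 0.5×0.3010×20.6×6.4² = 127.0 kN/m, acting at H/3 = 2.133 m above the base.
FS_sliding = μW / P_a = 0.61×367.1 / 127.0 = 1.764.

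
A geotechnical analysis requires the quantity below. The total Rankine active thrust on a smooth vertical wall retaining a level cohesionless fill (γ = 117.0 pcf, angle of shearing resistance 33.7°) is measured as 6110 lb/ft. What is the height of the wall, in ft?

19.1 ft

K_a = 0.2863. P_a = ½ K_a γ H² ⇒ H = √(2P_a/(K_a γ)).
H = √(2×6110/(0.2863×117.0)) = 19.10 ft.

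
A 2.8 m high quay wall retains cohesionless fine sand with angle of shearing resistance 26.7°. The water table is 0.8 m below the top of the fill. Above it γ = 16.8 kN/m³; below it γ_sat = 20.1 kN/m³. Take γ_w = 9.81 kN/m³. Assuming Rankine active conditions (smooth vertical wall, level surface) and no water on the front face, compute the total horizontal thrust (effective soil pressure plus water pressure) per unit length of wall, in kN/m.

39.7 kN/m

K_a = tan²(45° − φ/2) = 0.3800.
γ' = 20.1 − 9.81 = 10.29 kN/m³. Depth below WT = 2.0 m.
σ'_h at WT = K_a γ d_w = 5.107 kPa; at base = 5.107 + K_a γ' × 2.0 = 12.93 kPa.
P₁ (0–0.8 m) = ½×5.107×0.8 = 2.043. P₂ (0.8–2.8 m) = ½(5.107+12.93)×2.0 = 18.03.
P_w = ½ γ_w h₂² = 0.5×9.81×2.0² = 19.62. Total = 2.043+18.03+19.62 = 39.70 kN/m.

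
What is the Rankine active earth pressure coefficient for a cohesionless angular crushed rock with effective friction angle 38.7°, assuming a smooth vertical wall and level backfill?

K_a = (1 − sin φ)/(1 + sin φ) = (1 − sin 38.7°)/(1 + sin 38.7°) = 0.2306.

0.231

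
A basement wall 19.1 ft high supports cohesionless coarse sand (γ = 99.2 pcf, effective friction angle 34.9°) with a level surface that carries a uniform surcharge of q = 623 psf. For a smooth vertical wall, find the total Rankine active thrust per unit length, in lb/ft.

8160 lb/ft

K_a = tan²(45° − φ/2) = 0.2721.
Soil triangle: ½ K_a γ H² = 0.5×0.2721×99.2×19.1² = 4924 lb/ft.
Surcharge rectangle: K_a q H = 0.2721×623×19.1 = 3238 lb/ft.
Total = 4924 + 3238 = 8163 lb/ft.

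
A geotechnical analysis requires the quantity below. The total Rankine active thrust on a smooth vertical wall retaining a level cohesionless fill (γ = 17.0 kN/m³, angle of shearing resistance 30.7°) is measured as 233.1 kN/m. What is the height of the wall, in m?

9.20 m

K_a = 0.3240. P_a = ½ K_a γ H² ⇒ H = √(2P_a/(K_a γ)).
H = √(2×233.1/(0.3240×17.0)) = 9.200 m.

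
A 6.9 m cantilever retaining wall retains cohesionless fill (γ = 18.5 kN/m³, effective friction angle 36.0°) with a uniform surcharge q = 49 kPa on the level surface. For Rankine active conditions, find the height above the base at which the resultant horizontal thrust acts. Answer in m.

2.80 m

K_a = 0.2596.
Triangular part P₁ = ½K_aγH² = 114.3 at H/3 = 2.300 m; rectangular part P₂ = K_a q H = 87.78 at H/2 = 3.450 m.
ȳ = (P₁·2.300 + P₂·3.450)/(P₁+P₂) = 2.799 m.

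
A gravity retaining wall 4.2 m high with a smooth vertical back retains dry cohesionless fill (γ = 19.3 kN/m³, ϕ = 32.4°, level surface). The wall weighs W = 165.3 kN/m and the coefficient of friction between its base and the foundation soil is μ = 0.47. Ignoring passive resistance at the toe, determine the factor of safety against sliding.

K_a = tan²(45° − 32.4°/2) = 0.3022.
P_a = ½K_aγH² = 0.5×0.3022×19.3×4.2² = 51.45 kN/m, acting at H/3 = 1.400 m above the base.
FS_sliding = μW / P_a = 0.47×165.3 / 51.45 = 1.510.

1.51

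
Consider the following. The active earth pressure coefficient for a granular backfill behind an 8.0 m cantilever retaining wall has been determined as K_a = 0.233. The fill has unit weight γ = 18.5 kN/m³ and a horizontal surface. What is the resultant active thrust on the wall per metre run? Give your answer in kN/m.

138 kN/m

P = ½ K_a γ H² = 0.5 × 0.233 × 18.5 × 8.0² = 137.9 kN/m.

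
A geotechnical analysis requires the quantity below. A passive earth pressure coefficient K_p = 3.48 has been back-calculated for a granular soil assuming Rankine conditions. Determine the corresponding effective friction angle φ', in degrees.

33.6°

K_p = (1+sin φ)/(1−sin φ) ⇒ sin φ = (K_p − 1)/(K_p + 1) = 0.5536.
φ = arcsin(0.5536) = 33.61°.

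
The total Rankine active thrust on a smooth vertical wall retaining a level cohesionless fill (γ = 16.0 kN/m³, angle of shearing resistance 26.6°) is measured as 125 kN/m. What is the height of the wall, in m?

K_a = 0.3814. P_a = ½ K_a γ H² ⇒ H = √(2P_a/(K_a γ)).
H = √(2×125/(0.3814×16.0)) = 6.400 m.

6.40 m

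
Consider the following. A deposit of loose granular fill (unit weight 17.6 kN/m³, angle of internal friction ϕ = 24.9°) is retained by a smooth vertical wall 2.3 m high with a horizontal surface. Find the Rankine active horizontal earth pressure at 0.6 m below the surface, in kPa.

K_a = (1 − sin φ)/(1 + sin φ) = 0.4074.
σ_h = K_a γ z = 0.4074 × 17.6 × 0.6 = 4.302 kPa.

4.30 kPa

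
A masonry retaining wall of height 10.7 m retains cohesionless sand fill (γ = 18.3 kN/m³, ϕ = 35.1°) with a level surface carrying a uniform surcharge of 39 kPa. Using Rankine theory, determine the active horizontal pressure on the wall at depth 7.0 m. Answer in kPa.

45.1 kPa

K_a = (1 − sin φ)/(1 + sin φ) = 0.2698.
σ_v = γz + q = 18.3 × 7.0 + 39 = 167.1 kPa.
σ_h = K_a σ_v = 0.2698 × 167.1 = 45.09 kPa.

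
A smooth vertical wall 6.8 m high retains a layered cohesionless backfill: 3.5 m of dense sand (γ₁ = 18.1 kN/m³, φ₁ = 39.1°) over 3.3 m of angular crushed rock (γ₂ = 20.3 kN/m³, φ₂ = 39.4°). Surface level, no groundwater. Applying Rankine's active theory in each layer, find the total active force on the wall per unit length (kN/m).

96.5 kN/m

K_a1 = tan²(45°−39.1°/2) = 0.2265; K_a2 = tan²(45°−39.4°/2) = 0.2234.
Layer 1: σ at base = K_a1 γ₁ h₁ = 14.35 kPa; P₁ = ½×14.35×3.5 = 25.11.
Layer 2: σ_v at top = γ₁h₁ = 63.35; σ_h top = K_a2×63.35 = 14.16; σ_h base = K_a2×(63.35+20.3×3.3) = 29.12.
P₂ = ½(14.16+29.12)×3.3 = 71.41. Total P_a = 25.11+71.41 = 96.52 kN/m.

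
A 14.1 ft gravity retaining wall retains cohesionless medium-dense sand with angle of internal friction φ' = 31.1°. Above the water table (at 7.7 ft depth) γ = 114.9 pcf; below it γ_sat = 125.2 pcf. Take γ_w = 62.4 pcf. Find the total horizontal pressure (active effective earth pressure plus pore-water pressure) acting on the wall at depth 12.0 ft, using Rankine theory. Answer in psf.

636 psf

K_a = (1 − sin φ)/(1 + sin φ) = 0.3188.
γ' = 125.2 − 62.4 = 62.80 pcf.
Effective vertical stress at 12.0 ft: σ'_v = 114.9×7.7 + 62.80×4.30 = 1155 psf.
σ'_h = K_a σ'_v = 0.3188 × 1155 = 368.1 psf; u = γ_w × 4.30 = 268.3 psf.
Total σ_h = 368.1 + 268.3 = 636.5 psf.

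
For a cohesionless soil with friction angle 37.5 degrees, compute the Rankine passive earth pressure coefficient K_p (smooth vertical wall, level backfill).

4.11

K_p = (1 + sin φ)/(1 − sin φ) = tan²(45° + 37.5°/2) = 4.112.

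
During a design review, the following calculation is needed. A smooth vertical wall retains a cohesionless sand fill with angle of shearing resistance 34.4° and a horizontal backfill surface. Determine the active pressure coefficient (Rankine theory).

0.278

K_a = (1 − sin φ)/(1 + sin φ) = (1 − sin 34.4°)/(1 + sin 34.4°) = 0.2780.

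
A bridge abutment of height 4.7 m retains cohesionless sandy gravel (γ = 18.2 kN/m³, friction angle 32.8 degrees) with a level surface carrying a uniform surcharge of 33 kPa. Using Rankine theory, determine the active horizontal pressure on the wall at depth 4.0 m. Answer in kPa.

31.5 kPa

K_a = (1 − sin φ)/(1 + sin φ) = 0.2973.
σ_v = γz + q = 18.2 × 4.0 + 33 = 105.8 kPa.
σ_h = K_a σ_v = 0.2973 × 105.8 = 31.45 kPa.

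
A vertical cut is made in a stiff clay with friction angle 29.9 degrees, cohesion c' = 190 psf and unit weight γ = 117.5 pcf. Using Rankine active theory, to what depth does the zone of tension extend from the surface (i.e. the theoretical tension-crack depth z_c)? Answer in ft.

K_a = tan²(45° − 29.9°/2) = 0.3347; √K_a = 0.5785.
The active pressure is zero where K_a γ z = 2c√K_a, so z_c = 2c/(γ√K_a) = 2×190/(117.5×0.5785) = 5.590 ft.

5.59 ft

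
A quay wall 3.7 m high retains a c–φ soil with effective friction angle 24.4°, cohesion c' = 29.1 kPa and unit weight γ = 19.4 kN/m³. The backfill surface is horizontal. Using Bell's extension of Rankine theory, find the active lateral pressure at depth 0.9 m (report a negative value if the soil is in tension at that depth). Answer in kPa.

-30.3 kPa

K_a = (1 − sin φ)/(1 + sin φ) = 0.4153.
σ_a = K_a γ z − 2c√K_a = 0.4153×19.4×0.9 − 2×29.1×0.6445 = -30.26 kPa.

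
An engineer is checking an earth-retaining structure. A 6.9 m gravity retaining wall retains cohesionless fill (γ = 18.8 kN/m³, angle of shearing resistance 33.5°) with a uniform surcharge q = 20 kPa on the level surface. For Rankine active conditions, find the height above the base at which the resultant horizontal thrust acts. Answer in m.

2.57 m

K_a = 0.2887.
Triangular part P₁ = ½K_aγH² = 129.2 at H/3 = 2.300 m; rectangular part P₂ = K_a q H = 39.84 at H/2 = 3.450 m.
ȳ = (P₁·2.300 + P₂·3.450)/(P₁+P₂) = 2.571 m.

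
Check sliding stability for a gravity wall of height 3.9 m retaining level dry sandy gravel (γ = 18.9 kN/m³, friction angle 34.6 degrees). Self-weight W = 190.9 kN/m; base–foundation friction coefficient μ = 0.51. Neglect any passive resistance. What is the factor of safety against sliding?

K_a = tan²(45° − 34.6°/2) = 0.2756.
P_a = ½K_aγH² = 0.5×0.2756×18.9×3.9² = 39.62 kN/m, acting at H/3 = 1.300 m above the base.
FS_sliding = μW / P_a = 0.51×190.9 / 39.62 = 2.457.

2.46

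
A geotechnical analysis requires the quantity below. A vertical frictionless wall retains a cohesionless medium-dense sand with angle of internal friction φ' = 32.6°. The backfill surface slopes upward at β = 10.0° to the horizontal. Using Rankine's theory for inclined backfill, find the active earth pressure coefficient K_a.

0.313

K_a = cos β · (cos β − √(cos²β − cos²φ)) / (cos β + √(cos²β − cos²φ)).
cos β = 0.9848, cos φ = 0.8425, √(cos²β − cos²φ) = 0.5100.
K_a = 0.9848 × (0.9848 − 0.5100)/(0.9848 + 0.5100) = 0.3128.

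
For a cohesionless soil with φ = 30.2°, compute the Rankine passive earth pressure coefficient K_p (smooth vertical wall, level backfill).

K_p = (1 + sin φ)/(1 − sin φ) = tan²(45° + 30.2°/2) = 3.024.

3.02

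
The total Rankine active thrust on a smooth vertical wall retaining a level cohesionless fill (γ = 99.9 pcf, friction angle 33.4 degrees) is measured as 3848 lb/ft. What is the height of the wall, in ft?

K_a = 0.2899. P_a = ½ K_a γ H² ⇒ H = √(2P_a/(K_a γ)).
H = √(2×3848/(0.2899×99.9)) = 16.30 ft.

16.3 ft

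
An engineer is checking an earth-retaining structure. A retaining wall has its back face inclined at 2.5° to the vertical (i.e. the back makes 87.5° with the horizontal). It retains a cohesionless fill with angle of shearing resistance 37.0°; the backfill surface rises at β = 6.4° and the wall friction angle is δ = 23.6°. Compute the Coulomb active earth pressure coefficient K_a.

K_a = sin²(α+φ) / [sin²α · sin(α−δ) · (1 + √{sin(φ+δ)sin(φ−β) / (sin(α−δ)sin(α+β))})²].
With α = 87.5°, φ = 37.0°, δ = 23.6°, β = 6.4°: K_a = 0.2611.

0.261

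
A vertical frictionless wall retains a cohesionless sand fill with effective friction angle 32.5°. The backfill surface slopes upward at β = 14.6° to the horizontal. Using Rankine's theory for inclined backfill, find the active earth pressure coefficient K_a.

K_a = cos β · (cos β − √(cos²β − cos²φ)) / (cos β + √(cos²β − cos²φ)).
cos β = 0.9677, cos φ = 0.8434, √(cos²β − cos²φ) = 0.4745.
K_a = 0.9677 × (0.9677 − 0.4745)/(0.9677 + 0.4745) = 0.3309.

0.331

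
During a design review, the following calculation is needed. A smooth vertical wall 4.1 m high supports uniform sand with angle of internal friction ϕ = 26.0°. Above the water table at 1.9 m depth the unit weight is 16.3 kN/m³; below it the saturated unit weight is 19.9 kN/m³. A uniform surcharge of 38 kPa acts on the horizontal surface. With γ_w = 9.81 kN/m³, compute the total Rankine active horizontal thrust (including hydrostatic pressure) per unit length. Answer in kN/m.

K_a = tan²(45° − φ/2) = 0.3905.
γ' = 19.9 − 9.81 = 10.09 kN/m³. h₂ = H − d_w = 2.2 m.
σ'_h: at surface K_a·q = 14.84; at WT K_a(q+γd_w) = 26.93; at base K_a(q+γd_w+γ'h₂) = 35.60 kPa.
P₁ = ½(14.84+26.93)×1.9 = 39.68; P₂ = ½(26.93+35.60)×2.2 = 68.78; P_w = ½γ_w h₂² = 23.74.
Total = 39.68+68.78+23.74 = 132.2 kN/m.

132 kN/m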